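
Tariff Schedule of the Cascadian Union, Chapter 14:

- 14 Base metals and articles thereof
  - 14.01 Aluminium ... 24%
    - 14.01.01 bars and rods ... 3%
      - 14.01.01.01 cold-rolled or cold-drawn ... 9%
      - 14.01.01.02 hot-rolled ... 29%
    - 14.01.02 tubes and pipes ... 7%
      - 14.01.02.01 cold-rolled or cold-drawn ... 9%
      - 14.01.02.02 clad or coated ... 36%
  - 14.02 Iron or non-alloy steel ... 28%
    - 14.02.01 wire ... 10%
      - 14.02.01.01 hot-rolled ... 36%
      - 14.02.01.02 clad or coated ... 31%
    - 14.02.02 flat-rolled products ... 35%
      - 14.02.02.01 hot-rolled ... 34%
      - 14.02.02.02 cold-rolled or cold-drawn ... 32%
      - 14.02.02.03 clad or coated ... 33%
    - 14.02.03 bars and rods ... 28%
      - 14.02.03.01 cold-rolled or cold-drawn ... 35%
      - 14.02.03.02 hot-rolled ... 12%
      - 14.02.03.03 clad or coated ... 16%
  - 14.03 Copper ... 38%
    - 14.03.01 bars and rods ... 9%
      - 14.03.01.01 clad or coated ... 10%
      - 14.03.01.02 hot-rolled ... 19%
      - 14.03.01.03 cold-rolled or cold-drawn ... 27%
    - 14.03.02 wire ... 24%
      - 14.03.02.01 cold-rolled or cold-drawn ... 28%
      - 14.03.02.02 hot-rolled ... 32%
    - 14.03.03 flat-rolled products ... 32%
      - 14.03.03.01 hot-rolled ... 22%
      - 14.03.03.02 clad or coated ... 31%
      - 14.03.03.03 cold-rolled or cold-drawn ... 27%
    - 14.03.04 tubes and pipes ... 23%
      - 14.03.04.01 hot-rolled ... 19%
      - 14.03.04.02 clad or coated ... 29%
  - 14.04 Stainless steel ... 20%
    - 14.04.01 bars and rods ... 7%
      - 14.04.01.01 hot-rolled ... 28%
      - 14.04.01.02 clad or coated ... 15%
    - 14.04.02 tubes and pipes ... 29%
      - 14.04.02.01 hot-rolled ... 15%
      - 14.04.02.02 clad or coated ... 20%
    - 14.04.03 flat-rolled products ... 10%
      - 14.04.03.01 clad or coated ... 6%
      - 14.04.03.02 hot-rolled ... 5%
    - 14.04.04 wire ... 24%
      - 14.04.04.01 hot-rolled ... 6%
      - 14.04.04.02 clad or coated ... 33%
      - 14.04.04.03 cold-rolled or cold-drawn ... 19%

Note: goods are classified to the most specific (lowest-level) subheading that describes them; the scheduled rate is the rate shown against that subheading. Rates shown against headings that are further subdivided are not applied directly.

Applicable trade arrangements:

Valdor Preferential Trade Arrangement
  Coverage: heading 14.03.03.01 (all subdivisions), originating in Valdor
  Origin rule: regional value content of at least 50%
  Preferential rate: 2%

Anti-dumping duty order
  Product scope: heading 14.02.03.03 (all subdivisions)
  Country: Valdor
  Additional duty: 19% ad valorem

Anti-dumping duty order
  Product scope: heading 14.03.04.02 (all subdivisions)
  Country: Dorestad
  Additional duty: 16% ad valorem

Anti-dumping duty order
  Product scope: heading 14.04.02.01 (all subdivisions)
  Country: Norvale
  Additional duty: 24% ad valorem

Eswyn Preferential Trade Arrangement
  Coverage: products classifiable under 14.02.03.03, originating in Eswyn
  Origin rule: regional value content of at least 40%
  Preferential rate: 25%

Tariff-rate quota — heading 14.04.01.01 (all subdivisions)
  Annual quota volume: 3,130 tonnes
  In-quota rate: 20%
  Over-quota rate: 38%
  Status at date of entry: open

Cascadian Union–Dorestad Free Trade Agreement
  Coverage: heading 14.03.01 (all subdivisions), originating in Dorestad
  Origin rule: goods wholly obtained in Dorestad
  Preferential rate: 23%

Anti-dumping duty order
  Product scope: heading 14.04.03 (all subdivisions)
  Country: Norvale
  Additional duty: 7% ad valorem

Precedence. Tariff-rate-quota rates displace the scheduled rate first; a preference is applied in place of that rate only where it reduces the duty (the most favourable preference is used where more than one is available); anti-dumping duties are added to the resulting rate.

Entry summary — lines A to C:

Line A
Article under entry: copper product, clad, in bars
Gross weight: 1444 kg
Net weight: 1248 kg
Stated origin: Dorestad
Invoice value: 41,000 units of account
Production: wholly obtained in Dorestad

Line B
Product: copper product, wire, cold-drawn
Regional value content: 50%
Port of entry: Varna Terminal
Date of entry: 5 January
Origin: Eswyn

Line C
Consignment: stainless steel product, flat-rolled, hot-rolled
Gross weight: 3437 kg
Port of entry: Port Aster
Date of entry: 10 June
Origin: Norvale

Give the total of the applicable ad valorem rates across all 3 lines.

50%

Line A: copper → 14.03; in bars → 14.03.01; clad → 14.03.01.01. Scheduled 10%. Dorestad agreement on 14.03.01: wholly obtained → 23% available; preference 23% not lower than 10% → no reduction. → 10%.
Line B: copper → 14.03; wire → 14.03.02; cold-drawn → 14.03.02.01. Scheduled 28%. Eswyn agreement on 14.02.03.03: 14.03.02.01 not covered. → 28%.
Line C: stainless steel → 14.04; flat-rolled → 14.04.03; hot-rolled → 14.04.03.02. Scheduled 5%. anti-dumping (Norvale, 14.04.03): +7%; total 5% + 7% = 12%. → 12%.
Sum: 10% + 28% + 12% = 50%.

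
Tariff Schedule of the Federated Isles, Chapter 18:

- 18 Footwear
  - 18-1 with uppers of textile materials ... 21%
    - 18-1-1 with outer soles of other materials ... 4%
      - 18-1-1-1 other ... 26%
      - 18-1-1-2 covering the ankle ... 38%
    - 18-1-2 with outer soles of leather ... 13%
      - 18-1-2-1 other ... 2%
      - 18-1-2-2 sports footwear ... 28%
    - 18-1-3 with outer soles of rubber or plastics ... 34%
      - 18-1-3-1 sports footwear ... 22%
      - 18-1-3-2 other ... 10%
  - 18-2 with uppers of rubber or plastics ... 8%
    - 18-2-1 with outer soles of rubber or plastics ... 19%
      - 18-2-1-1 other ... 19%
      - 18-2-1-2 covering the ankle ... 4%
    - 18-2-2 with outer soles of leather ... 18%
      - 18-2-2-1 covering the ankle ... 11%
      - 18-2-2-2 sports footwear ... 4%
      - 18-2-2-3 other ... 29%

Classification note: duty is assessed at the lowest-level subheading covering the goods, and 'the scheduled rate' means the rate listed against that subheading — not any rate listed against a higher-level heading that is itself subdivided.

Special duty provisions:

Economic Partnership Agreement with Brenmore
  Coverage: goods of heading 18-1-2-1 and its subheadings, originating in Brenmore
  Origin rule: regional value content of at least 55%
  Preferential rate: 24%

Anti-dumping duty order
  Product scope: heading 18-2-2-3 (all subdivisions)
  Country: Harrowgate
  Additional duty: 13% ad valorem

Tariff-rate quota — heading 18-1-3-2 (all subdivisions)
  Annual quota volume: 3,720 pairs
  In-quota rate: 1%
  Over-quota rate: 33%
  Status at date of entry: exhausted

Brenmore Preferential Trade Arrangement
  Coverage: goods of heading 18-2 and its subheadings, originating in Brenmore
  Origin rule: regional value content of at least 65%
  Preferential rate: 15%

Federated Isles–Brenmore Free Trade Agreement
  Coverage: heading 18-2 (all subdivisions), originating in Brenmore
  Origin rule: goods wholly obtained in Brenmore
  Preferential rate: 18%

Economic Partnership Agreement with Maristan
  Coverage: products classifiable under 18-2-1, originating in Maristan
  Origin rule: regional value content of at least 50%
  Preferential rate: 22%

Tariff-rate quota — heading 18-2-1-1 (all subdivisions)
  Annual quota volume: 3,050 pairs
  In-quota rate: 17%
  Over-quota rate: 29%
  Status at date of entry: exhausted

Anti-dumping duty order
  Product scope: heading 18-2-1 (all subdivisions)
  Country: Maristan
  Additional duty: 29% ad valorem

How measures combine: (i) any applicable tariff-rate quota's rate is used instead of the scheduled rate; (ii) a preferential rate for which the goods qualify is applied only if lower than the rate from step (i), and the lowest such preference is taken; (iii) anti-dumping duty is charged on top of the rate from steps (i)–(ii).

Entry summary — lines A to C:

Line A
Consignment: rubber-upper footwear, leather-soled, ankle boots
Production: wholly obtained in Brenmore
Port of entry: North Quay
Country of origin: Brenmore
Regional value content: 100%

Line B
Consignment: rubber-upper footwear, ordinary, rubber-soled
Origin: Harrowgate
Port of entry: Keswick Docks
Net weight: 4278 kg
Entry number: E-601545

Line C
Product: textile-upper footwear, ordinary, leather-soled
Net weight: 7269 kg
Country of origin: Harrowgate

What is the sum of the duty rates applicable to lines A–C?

42%

Line A: rubber-upper → 18-2; leather-soled → 18-2-2; ankle boots → 18-2-2-1. Scheduled 11%. Brenmore agreement on 18-1-2-1: 18-2-2-1 not covered; Brenmore agreement on 18-2: RVC ≥ 65% → 15% available; Brenmore agreement on 18-2: wholly obtained → 18% available; preference 15% not lower than 11% → no reduction. → 11%.
Line B: rubber-upper → 18-2; rubber-soled → 18-2-1; ordinary → 18-2-1-1. Scheduled 19%. quota on 18-2-1-1 exhausted → over-quota 29%. → 29%.
Line C: textile-upper → 18-1; leather-soled → 18-1-2; ordinary → 18-1-2-1. Scheduled 2%. No special measure applies. → 2%.
Sum: 11% + 29% + 2% = 42%.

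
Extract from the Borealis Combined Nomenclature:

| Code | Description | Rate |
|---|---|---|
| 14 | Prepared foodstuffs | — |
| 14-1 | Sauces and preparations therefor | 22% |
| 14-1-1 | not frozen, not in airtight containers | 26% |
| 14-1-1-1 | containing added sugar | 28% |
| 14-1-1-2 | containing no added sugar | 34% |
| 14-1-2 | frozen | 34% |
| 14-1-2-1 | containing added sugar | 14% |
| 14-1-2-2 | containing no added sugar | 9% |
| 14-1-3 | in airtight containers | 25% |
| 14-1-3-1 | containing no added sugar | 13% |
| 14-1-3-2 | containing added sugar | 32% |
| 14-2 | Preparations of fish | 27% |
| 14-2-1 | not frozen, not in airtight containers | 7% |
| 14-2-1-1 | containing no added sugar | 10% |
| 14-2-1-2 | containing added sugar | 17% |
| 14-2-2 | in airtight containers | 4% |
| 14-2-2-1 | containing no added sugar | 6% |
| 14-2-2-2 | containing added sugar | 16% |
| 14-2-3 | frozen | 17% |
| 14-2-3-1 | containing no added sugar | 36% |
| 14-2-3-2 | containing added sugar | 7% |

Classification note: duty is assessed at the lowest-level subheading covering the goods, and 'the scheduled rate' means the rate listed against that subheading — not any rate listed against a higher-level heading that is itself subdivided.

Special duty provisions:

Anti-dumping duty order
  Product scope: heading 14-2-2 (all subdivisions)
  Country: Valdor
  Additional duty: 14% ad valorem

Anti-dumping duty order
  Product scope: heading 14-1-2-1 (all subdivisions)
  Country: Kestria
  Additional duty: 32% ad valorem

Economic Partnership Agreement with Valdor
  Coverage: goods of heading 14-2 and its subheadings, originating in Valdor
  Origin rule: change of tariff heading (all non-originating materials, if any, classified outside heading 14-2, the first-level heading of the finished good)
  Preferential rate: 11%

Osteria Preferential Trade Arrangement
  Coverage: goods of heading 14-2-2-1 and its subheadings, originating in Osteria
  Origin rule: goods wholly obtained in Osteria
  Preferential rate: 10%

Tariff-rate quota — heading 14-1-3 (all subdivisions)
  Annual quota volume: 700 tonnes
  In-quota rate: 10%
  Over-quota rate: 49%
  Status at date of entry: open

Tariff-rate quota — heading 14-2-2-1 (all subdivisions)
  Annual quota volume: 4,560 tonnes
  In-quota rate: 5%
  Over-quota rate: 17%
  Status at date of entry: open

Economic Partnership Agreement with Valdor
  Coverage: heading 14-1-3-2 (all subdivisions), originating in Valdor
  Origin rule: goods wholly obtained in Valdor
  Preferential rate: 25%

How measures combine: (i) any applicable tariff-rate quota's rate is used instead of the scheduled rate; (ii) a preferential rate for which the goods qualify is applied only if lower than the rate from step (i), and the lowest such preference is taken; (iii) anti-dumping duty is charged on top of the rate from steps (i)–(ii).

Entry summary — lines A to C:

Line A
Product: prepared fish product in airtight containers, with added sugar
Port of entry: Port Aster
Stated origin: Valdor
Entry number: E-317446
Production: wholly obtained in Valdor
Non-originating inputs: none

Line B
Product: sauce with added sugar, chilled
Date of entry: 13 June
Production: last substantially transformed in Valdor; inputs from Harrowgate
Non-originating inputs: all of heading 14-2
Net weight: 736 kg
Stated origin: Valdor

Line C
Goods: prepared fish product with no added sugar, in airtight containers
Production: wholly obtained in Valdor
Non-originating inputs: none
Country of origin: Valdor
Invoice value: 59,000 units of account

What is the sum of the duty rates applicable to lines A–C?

Line A: prepared fish product → 14-2; in airtight containers → 14-2-2; with added sugar → 14-2-2-2. Scheduled 16%. Valdor agreement on 14-2: CTH met → 11% available; Valdor agreement on 14-1-3-2: 14-2-2-2 not covered; preferential 11%; anti-dumping (Valdor, 14-2-2): +14%; total 11% + 14% = 25%. → 25%.
Line B: sauce → 14-1; chilled → 14-1-1; with added sugar → 14-1-1-1. Scheduled 28%. Valdor agreement on 14-2: 14-1-1-1 not covered; Valdor agreement on 14-1-3-2: 14-1-1-1 not covered. → 28%.
Line C: prepared fish product → 14-2; in airtight containers → 14-2-2; with no added sugar → 14-2-2-1. Scheduled 6%. quota on 14-2-2-1 open → in-quota 5%; Valdor agreement on 14-2: CTH met → 11% available; Valdor agreement on 14-1-3-2: 14-2-2-1 not covered; preference 11% not lower than 5% → no reduction; anti-dumping (Valdor, 14-2-2): +14%; total 5% + 14% = 19%. → 19%.
Sum: 25% + 28% + 19% = 72%.

72%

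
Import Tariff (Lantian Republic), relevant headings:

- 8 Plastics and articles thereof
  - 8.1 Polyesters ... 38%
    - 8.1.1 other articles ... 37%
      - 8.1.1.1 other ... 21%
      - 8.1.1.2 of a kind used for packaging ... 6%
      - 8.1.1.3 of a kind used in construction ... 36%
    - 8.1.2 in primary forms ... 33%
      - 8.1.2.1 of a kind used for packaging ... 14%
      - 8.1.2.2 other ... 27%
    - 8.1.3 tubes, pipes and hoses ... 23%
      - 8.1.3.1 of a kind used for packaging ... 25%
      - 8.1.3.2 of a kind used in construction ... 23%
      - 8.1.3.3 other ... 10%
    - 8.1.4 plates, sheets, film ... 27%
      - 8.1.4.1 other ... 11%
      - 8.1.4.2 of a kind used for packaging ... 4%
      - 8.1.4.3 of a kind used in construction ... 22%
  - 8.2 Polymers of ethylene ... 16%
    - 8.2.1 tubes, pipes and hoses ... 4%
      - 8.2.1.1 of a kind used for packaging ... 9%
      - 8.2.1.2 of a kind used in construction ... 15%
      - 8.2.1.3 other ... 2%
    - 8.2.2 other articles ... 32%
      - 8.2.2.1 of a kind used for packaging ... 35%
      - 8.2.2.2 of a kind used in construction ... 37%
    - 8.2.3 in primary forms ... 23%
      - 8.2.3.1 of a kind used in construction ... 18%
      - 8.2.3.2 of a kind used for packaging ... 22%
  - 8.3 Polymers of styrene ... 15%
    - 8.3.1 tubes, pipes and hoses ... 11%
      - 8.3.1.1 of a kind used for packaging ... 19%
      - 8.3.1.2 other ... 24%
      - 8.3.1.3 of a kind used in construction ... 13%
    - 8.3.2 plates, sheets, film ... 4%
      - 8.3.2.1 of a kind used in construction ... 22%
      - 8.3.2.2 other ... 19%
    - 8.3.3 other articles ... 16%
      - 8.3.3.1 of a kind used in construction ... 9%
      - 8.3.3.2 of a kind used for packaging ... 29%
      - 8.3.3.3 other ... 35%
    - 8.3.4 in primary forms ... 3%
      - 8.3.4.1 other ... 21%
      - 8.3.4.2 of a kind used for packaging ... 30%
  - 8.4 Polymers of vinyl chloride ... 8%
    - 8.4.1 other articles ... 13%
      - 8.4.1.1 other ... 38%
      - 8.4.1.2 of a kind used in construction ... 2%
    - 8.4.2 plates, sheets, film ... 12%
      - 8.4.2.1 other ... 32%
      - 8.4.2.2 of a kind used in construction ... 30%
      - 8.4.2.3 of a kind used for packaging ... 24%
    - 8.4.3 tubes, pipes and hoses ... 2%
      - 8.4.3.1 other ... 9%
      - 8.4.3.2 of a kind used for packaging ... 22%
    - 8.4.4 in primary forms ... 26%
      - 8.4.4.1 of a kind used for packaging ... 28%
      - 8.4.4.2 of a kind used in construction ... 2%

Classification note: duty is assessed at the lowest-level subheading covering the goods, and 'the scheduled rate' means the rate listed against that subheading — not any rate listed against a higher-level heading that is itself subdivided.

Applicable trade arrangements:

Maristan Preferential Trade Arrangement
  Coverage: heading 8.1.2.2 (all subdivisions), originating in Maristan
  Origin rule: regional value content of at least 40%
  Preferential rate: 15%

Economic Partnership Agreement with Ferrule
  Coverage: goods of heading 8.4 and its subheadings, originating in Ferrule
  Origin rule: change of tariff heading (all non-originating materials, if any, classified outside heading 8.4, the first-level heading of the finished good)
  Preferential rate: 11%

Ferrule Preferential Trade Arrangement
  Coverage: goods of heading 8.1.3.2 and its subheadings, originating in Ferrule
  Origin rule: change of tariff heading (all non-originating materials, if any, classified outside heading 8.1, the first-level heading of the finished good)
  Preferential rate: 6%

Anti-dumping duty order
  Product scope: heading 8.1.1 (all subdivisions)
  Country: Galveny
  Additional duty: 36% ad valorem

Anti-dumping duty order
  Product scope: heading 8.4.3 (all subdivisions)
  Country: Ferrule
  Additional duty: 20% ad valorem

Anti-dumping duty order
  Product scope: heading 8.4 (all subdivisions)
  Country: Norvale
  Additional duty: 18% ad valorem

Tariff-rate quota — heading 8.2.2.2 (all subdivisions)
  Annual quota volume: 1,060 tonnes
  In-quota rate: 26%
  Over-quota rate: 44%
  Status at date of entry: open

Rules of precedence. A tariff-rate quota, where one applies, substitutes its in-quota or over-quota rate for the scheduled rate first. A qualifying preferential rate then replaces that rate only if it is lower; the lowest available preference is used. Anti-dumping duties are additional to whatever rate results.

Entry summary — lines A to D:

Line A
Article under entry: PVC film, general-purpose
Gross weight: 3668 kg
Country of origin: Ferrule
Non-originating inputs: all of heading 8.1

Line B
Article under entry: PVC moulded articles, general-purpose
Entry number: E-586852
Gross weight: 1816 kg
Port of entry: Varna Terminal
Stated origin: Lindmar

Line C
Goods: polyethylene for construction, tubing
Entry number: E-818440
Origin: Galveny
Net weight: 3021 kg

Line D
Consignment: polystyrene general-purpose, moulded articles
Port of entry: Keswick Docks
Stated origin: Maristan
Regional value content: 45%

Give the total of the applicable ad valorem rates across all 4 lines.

Line A: PVC → 8.4; film → 8.4.2; general-purpose → 8.4.2.1. Scheduled 32%. Ferrule agreement on 8.4: CTH met → 11% available; Ferrule agreement on 8.1.3.2: 8.4.2.1 not covered; preferential 11%. → 11%.
Line B: PVC → 8.4; moulded articles → 8.4.1; general-purpose → 8.4.1.1. Scheduled 38%. No special measure applies. → 38%.
Line C: polyethylene → 8.2; tubing → 8.2.1; for construction → 8.2.1.2. Scheduled 15%. No special measure applies. → 15%.
Line D: polystyrene → 8.3; moulded articles → 8.3.3; general-purpose → 8.3.3.3. Scheduled 35%. Maristan agreement on 8.1.2.2: 8.3.3.3 not covered. → 35%.
Sum: 11% + 38% + 15% + 35% = 99%.

99%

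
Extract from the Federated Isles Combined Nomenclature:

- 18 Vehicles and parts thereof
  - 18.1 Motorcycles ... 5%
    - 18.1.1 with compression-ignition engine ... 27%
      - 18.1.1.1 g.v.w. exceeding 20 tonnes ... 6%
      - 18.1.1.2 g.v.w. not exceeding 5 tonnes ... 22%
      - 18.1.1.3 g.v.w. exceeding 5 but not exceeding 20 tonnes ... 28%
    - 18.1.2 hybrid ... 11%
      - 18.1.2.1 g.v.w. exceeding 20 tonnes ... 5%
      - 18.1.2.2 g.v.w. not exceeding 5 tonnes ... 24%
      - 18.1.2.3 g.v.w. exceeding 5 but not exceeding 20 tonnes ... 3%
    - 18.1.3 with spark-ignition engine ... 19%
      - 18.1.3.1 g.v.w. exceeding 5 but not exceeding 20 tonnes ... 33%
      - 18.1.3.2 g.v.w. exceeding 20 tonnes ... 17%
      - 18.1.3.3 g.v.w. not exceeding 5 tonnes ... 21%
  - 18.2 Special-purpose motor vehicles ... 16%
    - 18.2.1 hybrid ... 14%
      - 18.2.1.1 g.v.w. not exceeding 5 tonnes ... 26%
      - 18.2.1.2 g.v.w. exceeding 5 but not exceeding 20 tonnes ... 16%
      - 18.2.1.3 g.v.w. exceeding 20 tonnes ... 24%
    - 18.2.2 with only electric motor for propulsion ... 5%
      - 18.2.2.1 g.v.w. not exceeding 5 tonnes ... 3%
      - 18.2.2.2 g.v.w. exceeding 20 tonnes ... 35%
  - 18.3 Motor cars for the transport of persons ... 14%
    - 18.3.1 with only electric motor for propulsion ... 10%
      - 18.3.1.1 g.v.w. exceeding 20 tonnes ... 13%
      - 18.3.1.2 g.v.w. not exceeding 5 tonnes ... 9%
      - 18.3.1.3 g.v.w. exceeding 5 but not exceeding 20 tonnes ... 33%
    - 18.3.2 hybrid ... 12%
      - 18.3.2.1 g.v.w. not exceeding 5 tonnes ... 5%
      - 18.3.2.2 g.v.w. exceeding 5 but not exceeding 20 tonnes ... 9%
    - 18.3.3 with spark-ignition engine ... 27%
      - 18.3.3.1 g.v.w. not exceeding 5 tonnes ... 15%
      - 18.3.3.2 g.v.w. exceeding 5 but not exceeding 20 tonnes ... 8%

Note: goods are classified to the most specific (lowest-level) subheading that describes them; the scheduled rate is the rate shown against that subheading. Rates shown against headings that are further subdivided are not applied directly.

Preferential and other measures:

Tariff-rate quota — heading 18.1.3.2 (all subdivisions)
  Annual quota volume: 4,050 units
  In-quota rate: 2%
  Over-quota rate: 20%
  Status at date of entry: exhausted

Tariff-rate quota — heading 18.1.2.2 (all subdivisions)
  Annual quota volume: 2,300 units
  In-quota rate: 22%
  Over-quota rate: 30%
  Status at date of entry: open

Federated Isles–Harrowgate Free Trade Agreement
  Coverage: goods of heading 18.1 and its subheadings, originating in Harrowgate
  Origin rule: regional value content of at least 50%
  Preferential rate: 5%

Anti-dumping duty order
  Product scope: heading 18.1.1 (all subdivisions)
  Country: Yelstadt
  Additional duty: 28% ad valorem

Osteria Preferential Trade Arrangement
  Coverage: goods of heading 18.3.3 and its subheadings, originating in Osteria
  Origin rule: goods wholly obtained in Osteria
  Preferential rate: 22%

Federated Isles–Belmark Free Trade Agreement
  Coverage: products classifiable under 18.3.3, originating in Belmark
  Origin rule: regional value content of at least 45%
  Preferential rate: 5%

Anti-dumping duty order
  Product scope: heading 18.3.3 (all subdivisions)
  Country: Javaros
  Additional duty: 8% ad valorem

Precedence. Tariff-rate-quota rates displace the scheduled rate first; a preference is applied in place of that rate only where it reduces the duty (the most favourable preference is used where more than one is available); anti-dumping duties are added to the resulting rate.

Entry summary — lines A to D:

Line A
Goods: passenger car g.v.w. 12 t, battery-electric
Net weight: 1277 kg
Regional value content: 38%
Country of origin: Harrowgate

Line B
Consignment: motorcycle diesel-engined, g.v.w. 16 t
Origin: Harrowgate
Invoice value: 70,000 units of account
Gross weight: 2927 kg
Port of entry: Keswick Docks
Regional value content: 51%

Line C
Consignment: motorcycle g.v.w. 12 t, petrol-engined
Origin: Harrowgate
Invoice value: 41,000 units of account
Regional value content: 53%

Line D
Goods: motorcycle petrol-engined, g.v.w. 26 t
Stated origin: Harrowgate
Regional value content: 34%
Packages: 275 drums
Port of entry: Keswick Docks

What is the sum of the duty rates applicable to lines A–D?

63%

Line A: passenger car → 18.3; battery-electric → 18.3.1; g.v.w. 12 t → 18.3.1.3. Scheduled 33%. Harrowgate agreement on 18.1: 18.3.1.3 not covered. → 33%.
Line B: motorcycle → 18.1; diesel-engined → 18.1.1; g.v.w. 16 t → 18.1.1.3. Scheduled 28%. Harrowgate agreement on 18.1: RVC ≥ 50% → 5% available; preferential 5%. → 5%.
Line C: motorcycle → 18.1; petrol-engined → 18.1.3; g.v.w. 12 t → 18.1.3.1. Scheduled 33%. Harrowgate agreement on 18.1: RVC ≥ 50% → 5% available; preferential 5%. → 5%.
Line D: motorcycle → 18.1; petrol-engined → 18.1.3; g.v.w. 26 t → 18.1.3.2. Scheduled 17%. quota on 18.1.3.2 exhausted → over-quota 20%; Harrowgate agreement on 18.1: RVC < 50%. → 20%.
Sum: 33% + 5% + 5% + 20% = 63%.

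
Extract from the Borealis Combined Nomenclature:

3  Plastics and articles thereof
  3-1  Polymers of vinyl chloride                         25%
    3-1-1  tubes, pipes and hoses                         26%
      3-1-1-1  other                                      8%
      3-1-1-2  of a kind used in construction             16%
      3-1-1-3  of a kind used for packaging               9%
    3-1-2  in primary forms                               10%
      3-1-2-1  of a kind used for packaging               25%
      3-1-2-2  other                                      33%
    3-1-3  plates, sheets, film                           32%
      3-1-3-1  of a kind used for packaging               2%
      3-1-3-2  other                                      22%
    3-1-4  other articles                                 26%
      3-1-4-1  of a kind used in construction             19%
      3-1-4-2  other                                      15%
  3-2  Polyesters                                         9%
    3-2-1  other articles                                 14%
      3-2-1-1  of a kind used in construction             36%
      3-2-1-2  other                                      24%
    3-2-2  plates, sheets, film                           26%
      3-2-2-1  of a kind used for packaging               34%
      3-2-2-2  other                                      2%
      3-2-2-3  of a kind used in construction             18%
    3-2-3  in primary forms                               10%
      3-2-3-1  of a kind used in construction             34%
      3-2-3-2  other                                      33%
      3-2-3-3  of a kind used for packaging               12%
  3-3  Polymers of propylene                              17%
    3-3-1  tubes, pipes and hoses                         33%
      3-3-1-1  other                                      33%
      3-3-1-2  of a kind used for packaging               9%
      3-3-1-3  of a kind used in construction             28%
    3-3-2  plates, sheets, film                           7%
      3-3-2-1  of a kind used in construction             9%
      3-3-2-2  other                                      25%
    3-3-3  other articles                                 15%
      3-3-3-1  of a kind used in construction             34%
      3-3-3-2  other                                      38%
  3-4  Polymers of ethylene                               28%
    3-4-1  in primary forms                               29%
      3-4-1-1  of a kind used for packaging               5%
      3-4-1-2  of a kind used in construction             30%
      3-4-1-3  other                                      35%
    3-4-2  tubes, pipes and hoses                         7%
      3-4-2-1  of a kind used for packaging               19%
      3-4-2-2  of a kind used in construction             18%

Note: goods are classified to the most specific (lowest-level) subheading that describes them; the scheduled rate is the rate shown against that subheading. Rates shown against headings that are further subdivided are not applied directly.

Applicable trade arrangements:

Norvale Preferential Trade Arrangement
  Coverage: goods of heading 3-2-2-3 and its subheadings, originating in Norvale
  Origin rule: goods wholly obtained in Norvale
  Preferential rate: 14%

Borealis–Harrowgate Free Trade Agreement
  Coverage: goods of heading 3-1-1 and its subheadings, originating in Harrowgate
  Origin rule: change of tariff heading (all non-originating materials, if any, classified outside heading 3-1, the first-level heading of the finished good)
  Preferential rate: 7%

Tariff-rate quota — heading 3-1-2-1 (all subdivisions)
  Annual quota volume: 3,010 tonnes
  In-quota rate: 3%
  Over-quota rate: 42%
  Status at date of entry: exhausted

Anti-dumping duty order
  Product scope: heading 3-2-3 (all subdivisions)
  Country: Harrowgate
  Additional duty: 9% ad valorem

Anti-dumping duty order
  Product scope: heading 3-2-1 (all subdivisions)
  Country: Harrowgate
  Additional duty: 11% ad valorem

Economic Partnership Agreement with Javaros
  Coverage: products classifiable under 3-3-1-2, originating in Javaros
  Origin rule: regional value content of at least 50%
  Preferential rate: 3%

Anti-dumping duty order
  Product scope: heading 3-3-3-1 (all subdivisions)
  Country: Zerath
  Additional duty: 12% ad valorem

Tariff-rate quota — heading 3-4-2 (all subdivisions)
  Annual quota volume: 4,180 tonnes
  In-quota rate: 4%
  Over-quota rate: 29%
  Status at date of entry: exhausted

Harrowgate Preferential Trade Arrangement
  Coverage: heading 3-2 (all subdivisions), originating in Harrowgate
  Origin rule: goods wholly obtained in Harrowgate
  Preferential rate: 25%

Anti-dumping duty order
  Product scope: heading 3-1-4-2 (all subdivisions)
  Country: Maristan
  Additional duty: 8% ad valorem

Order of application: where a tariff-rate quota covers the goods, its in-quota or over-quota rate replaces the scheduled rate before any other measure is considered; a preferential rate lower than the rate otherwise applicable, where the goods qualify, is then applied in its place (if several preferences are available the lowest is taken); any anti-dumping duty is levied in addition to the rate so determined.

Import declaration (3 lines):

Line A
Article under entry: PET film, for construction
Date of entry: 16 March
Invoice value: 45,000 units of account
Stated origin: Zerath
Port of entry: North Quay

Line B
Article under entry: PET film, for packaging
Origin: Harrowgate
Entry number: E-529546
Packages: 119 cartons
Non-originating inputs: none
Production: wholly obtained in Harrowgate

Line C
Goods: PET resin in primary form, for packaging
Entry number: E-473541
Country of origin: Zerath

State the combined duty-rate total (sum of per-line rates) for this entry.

Line A: PET → 3-2; film → 3-2-2; for construction → 3-2-2-3. Scheduled 18%. No special measure applies. → 18%.
Line B: PET → 3-2; film → 3-2-2; for packaging → 3-2-2-1. Scheduled 34%. Harrowgate agreement on 3-1-1: 3-2-2-1 not covered; Harrowgate agreement on 3-2: wholly obtained → 25% available; preferential 25%. → 25%.
Line C: PET → 3-2; resin in primary form → 3-2-3; for packaging → 3-2-3-3. Scheduled 12%. No special measure applies. → 12%.
Sum: 18% + 25% + 12% = 55%.

55%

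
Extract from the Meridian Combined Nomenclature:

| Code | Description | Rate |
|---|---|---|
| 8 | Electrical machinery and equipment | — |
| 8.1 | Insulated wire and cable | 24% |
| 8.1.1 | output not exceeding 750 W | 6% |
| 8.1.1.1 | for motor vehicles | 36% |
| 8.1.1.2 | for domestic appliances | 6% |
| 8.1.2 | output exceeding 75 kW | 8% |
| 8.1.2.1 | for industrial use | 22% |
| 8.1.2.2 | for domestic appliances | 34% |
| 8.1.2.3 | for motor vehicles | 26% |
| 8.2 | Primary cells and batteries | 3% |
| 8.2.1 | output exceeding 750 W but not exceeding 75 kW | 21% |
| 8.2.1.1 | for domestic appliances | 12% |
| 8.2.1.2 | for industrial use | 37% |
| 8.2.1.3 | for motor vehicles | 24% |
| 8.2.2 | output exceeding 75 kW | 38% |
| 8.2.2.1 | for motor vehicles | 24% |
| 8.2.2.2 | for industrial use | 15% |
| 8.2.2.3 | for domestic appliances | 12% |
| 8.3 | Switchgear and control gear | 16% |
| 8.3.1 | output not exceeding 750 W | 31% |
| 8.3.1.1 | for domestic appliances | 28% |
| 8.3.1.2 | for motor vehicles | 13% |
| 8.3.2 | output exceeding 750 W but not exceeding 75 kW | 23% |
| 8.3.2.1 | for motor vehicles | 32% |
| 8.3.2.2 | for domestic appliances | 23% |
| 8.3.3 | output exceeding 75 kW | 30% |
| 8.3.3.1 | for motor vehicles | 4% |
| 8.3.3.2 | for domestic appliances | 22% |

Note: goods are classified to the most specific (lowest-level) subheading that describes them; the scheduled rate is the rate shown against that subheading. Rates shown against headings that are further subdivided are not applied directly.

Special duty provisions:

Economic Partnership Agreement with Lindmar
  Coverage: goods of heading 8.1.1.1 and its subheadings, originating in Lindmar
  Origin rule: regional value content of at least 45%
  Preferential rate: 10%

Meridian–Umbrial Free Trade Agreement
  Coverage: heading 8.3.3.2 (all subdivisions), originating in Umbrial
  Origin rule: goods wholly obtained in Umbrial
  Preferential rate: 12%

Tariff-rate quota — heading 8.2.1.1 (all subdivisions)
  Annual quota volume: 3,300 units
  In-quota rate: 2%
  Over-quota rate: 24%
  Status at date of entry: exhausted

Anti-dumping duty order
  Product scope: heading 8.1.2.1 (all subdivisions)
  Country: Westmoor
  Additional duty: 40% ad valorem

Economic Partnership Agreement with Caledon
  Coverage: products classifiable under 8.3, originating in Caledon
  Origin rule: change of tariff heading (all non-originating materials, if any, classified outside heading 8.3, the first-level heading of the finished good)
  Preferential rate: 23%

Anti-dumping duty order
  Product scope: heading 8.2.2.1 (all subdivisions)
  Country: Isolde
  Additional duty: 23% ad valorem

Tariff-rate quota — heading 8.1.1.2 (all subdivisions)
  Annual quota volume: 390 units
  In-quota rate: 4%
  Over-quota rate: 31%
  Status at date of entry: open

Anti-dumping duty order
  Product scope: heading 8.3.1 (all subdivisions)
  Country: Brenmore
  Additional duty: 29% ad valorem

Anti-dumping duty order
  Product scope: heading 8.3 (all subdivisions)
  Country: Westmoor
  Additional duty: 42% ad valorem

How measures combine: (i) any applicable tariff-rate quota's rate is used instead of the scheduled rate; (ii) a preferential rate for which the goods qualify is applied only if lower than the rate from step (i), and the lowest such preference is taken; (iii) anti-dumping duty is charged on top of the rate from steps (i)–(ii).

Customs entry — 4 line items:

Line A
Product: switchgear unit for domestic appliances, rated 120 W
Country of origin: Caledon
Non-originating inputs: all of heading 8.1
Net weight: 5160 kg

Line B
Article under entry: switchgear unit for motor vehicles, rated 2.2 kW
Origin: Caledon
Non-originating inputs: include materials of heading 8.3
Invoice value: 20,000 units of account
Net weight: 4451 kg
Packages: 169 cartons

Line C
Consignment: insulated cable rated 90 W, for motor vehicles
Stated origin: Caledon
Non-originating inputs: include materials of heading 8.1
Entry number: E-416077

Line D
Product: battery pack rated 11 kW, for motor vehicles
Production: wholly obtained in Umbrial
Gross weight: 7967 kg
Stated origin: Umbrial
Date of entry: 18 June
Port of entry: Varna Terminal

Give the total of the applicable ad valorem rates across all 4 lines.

Line A: switchgear unit → 8.3; rated 120 W → 8.3.1; for domestic appliances → 8.3.1.1. Scheduled 28%. Caledon agreement on 8.3: CTH met → 23% available; preferential 23%. → 23%.
Line B: switchgear unit → 8.3; rated 2.2 kW → 8.3.2; for motor vehicles → 8.3.2.1. Scheduled 32%. Caledon agreement on 8.3: CTH not met. → 32%.
Line C: insulated cable → 8.1; rated 90 W → 8.1.1; for motor vehicles → 8.1.1.1. Scheduled 36%. Caledon agreement on 8.3: 8.1.1.1 not covered. → 36%.
Line D: battery pack → 8.2; rated 11 kW → 8.2.1; for motor vehicles → 8.2.1.3. Scheduled 24%. Umbrial agreement on 8.3.3.2: 8.2.1.3 not covered. → 24%.
Sum: 23% + 32% + 36% + 24% = 115%.

115%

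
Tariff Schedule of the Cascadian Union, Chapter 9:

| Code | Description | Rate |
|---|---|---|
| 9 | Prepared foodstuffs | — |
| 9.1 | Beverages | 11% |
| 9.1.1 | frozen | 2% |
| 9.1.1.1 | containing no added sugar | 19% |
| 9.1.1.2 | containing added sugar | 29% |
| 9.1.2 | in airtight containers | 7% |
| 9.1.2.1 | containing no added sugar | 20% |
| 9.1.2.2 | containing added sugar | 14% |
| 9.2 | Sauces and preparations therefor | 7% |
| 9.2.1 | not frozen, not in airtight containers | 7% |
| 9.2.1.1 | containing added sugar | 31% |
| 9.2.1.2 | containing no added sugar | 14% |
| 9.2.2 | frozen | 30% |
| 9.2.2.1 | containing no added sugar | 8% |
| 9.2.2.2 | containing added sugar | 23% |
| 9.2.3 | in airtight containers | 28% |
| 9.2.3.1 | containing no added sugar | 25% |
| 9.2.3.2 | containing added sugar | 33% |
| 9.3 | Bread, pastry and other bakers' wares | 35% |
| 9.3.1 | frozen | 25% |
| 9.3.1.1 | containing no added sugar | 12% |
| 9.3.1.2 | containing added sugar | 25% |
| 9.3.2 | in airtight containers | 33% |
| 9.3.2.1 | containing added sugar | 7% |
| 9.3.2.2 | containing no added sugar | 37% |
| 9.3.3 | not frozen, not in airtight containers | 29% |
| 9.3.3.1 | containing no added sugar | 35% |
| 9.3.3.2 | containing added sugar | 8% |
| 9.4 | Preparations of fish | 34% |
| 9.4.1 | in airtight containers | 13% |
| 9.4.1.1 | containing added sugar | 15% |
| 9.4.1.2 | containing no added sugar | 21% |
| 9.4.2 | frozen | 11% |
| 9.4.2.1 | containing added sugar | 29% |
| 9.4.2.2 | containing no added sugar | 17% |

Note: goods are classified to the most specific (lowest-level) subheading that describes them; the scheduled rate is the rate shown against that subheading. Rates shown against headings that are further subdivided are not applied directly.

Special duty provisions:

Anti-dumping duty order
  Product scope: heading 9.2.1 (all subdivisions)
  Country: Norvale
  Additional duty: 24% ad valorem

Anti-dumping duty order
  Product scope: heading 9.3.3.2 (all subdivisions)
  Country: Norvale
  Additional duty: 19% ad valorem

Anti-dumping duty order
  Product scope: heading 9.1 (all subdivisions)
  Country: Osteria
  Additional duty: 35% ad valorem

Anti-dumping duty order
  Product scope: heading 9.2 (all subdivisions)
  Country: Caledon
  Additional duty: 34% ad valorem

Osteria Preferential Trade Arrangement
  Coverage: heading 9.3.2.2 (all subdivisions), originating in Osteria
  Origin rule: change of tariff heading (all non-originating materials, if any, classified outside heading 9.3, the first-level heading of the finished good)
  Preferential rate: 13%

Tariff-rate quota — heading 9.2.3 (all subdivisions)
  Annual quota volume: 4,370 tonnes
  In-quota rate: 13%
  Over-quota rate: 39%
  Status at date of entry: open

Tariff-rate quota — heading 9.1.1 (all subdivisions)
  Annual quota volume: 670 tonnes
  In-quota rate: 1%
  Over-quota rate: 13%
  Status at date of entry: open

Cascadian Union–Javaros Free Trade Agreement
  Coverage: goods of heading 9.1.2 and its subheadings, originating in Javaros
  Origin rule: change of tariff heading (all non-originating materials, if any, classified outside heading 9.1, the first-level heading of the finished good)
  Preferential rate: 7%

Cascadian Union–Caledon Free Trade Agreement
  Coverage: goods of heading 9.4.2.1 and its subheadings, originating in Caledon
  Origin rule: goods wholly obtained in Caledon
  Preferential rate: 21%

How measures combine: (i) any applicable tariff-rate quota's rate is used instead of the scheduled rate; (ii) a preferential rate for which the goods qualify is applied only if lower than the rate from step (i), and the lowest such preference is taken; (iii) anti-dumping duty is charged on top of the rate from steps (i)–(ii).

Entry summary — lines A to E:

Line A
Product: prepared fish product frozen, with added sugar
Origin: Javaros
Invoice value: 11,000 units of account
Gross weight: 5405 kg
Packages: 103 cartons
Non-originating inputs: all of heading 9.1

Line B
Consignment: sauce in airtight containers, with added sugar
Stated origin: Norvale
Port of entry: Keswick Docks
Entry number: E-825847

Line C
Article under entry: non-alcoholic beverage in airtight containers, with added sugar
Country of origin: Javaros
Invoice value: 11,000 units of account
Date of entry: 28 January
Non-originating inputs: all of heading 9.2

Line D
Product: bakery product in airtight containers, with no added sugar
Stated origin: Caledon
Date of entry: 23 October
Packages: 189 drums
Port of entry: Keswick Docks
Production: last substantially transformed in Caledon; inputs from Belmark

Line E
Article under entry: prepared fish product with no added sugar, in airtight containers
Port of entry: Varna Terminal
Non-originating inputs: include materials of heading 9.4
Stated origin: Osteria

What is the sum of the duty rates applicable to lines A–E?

Line A: prepared fish product → 9.4; frozen → 9.4.2; with added sugar → 9.4.2.1. Scheduled 29%. Javaros agreement on 9.1.2: 9.4.2.1 not covered. → 29%.
Line B: sauce → 9.2; in airtight containers → 9.2.3; with added sugar → 9.2.3.2. Scheduled 33%. quota on 9.2.3 open → in-quota 13%. → 13%.
Line C: non-alcoholic beverage → 9.1; in airtight containers → 9.1.2; with added sugar → 9.1.2.2. Scheduled 14%. Javaros agreement on 9.1.2: CTH met → 7% available; preferential 7%. → 7%.
Line D: bakery product → 9.3; in airtight containers → 9.3.2; with no added sugar → 9.3.2.2. Scheduled 37%. Caledon agreement on 9.4.2.1: 9.3.2.2 not covered. → 37%.
Line E: prepared fish product → 9.4; in airtight containers → 9.4.1; with no added sugar → 9.4.1.2. Scheduled 21%. Osteria agreement on 9.3.2.2: 9.4.1.2 not covered. → 21%.
Sum: 29% + 13% + 7% + 37% + 21% = 107%.

107%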